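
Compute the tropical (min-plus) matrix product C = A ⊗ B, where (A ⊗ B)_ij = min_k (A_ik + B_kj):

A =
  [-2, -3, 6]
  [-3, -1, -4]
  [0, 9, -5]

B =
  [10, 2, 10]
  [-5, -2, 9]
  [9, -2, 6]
A ⊗ B =
  [-8, -5, 6]
  [-6, -6, 2]
  [4, -7, 1]

Apply the min-plus product entry-by-entry:
  C[0][0] = min over k of (A[0][0] + B[0][0] = -2 + 10 = 8, A[0][1] + B[1][0] = -3 + -5 = -8, A[0][2] + B[2][0] = 6 + 9 = 15) = -8 (attained at k = 1)
  C[0][1] = min over k of (A[0][0] + B[0][1] = -2 + 2 = 0, A[0][1] + B[1][1] = -3 + -2 = -5, A[0][2] + B[2][1] = 6 + -2 = 4) = -5 (attained at k = 1)
  C[0][2] = min over k of (A[0][0] + B[0][2] = -2 + 10 = 8, A[0][1] + B[1][2] = -3 + 9 = 6, A[0][2] + B[2][2] = 6 + 6 = 12) = 6 (attained at k = 1)
  C[1][0] = min over k of (A[1][0] + B[0][0] = -3 + 10 = 7, A[1][1] + B[1][0] = -1 + -5 = -6, A[1][2] + B[2][0] = -4 + 9 = 5) = -6 (attained at k = 1)
  C[1][1] = min over k of (A[1][0] + B[0][1] = -3 + 2 = -1, A[1][1] + B[1][1] = -1 + -2 = -3, A[1][2] + B[2][1] = -4 + -2 = -6) = -6 (attained at k = 2)
  C[1][2] = min over k of (A[1][0] + B[0][2] = -3 + 10 = 7, A[1][1] + B[1][2] = -1 + 9 = 8, A[1][2] + B[2][2] = -4 + 6 = 2) = 2 (attained at k = 2)
  C[2][0] = min over k of (A[2][0] + B[0][0] = 0 + 10 = 10, A[2][1] + B[1][0] = 9 + -5 = 4, A[2][2] + B[2][0] = -5 + 9 = 4) = 4 (attained at k = 1)
  C[2][1] = min over k of (A[2][0] + B[0][1] = 0 + 2 = 2, A[2][1] + B[1][1] = 9 + -2 = 7, A[2][2] + B[2][1] = -5 + -2 = -7) = -7 (attained at k = 2)
  C[2][2] = min over k of (A[2][0] + B[0][2] = 0 + 10 = 10, A[2][1] + B[1][2] = 9 + 9 = 18, A[2][2] + B[2][2] = -5 + 6 = 1) = 1 (attained at k = 2)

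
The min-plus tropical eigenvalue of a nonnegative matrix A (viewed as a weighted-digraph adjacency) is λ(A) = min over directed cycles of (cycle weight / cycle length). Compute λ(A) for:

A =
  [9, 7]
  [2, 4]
λ(A) = 4

Enumerate directed cycles and compute their means (weight / length). Sample:
  cycle 0 → 0: weight = 9, length = 1, mean = 9/1 ≈ 9.000
  cycle 1 → 1: weight = 4, length = 1, mean = 4/1 ≈ 4.000
  cycle 0 → 1 → 0: weight = 9, length = 2, mean = 9/2 ≈ 4.500
  cycle 1 → 0 → 1: weight = 9, length = 2, mean = 9/2 ≈ 4.500
Minimum mean = 4.000, attained e.g. along the cycle 1 → 1 with weight 4 and length 1. So λ(A) = 4/1 = 4.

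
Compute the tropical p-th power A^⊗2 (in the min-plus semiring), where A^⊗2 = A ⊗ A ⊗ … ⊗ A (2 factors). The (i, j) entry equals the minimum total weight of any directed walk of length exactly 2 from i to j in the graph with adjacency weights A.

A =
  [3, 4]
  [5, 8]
A^⊗2 =
  [6, 7]
  [8, 9]

Each entry (A^⊗2)_ij equals the minimum over all length-2 walks i = v_0 → v_1 → … → v_2 = j of Σ_t A[v_t][v_{t+1}]. For example, for (i, j) = (0, 1) we minimise over 2 possible intermediate vertex sequences; the minimum is 7, attained along the walk 0 → 0 → 1.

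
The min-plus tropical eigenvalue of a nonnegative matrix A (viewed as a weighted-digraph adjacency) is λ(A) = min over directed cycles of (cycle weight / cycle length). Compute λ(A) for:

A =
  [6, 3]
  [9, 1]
λ(A) = 1

Enumerate directed cycles and compute their means (weight / length). Sample:
  cycle 0 → 0: weight = 6, length = 1, mean = 6/1 ≈ 6.000
  cycle 1 → 1: weight = 1, length = 1, mean = 1/1 ≈ 1.000
  cycle 0 → 1 → 0: weight = 12, length = 2, mean = 12/2 ≈ 6.000
  cycle 1 → 0 → 1: weight = 12, length = 2, mean = 12/2 ≈ 6.000
Minimum mean = 1.000, attained e.g. along the cycle 1 → 1 with weight 1 and length 1. So λ(A) = 1/1 = 1.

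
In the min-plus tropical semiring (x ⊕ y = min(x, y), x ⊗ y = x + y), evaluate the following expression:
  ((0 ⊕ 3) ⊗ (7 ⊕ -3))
((0 ⊕ 3) ⊗ (7 ⊕ -3)) = -3

Expand innermost to outermost. Recall ⊕ takes the minimum of its arguments and ⊗ takes their sum. Working out the expression ((0 ⊕ 3) ⊗ (7 ⊕ -3)) gives -3.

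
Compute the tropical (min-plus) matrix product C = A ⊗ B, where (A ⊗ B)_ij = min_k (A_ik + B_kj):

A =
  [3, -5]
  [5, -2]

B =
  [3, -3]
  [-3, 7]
A ⊗ B =
  [-8, 0]
  [-5, 2]

Apply the min-plus product entry-by-entry:
  C[0][0] = min over k of (A[0][0] + B[0][0] = 3 + 3 = 6, A[0][1] + B[1][0] = -5 + -3 = -8) = -8 (attained at k = 1)
  C[0][1] = min over k of (A[0][0] + B[0][1] = 3 + -3 = 0, A[0][1] + B[1][1] = -5 + 7 = 2) = 0 (attained at k = 0)
  C[1][0] = min over k of (A[1][0] + B[0][0] = 5 + 3 = 8, A[1][1] + B[1][0] = -2 + -3 = -5) = -5 (attained at k = 1)
  C[1][1] = min over k of (A[1][0] + B[0][1] = 5 + -3 = 2, A[1][1] + B[1][1] = -2 + 7 = 5) = 2 (attained at k = 0)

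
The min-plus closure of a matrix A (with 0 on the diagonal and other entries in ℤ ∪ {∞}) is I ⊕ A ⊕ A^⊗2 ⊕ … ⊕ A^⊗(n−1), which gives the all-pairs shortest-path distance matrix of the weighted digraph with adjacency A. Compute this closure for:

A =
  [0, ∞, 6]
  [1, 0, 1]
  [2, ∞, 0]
Closure =
  [0, ∞, 6]
  [1, 0, 1]
  [2, ∞, 0]

This is the Floyd-Warshall all-pairs shortest-path computation. For each intermediate vertex k = 0, 1, …, 2, update dist[i][j] ← min(dist[i][j], dist[i][k] + dist[k][j]). The final matrix gives, for each (i, j), the minimum total weight of any directed path from i to j (possibly empty when i = j).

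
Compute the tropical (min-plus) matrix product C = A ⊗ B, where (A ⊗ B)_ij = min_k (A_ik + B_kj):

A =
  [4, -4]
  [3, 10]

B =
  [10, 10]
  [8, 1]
A ⊗ B =
  [4, -3]
  [13, 11]

Apply the min-plus product entry-by-entry:
  C[0][0] = min over k of (A[0][0] + B[0][0] = 4 + 10 = 14, A[0][1] + B[1][0] = -4 + 8 = 4) = 4 (attained at k = 1)
  C[0][1] = min over k of (A[0][0] + B[0][1] = 4 + 10 = 14, A[0][1] + B[1][1] = -4 + 1 = -3) = -3 (attained at k = 1)
  C[1][0] = min over k of (A[1][0] + B[0][0] = 3 + 10 = 13, A[1][1] + B[1][0] = 10 + 8 = 18) = 13 (attained at k = 0)
  C[1][1] = min over k of (A[1][0] + B[0][1] = 3 + 10 = 13, A[1][1] + B[1][1] = 10 + 1 = 11) = 11 (attained at k = 1)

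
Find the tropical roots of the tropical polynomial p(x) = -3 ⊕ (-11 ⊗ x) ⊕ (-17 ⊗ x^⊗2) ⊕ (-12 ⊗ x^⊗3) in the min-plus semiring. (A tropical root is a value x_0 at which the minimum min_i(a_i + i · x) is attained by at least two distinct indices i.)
Roots: {-5, 6, 8}

Each tropical root is a break point of the lower envelope of the lines y = a_i + i · x (there are 4 lines, with slopes 0, 1, ..., 3). Only the lines that attain the minimum somewhere contribute to roots; other lines are dominated. Here the surviving (envelope) indices are i = 3, i = 2, i = 1, i = 0.
Intersections between consecutive envelope lines give the roots: for adjacent envelope indices i < j the intersection is x = (a_i − a_j) / (j − i). Reading off the sorted break points: {-5, 6, 8}.
Verification: at each break x_0, at least two indices attain the minimum of min_i(a_i + i · x_0).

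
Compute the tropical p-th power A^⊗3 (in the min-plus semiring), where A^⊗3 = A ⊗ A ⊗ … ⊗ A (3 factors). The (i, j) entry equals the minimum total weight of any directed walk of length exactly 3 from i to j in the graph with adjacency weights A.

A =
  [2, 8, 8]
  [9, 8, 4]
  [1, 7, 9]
A^⊗3 =
  [6, 12, 12]
  [7, 13, 13]
  [5, 11, 11]

Each entry (A^⊗3)_ij equals the minimum over all length-3 walks i = v_0 → v_1 → … → v_3 = j of Σ_t A[v_t][v_{t+1}]. For example, for (i, j) = (0, 2) we minimise over 9 possible intermediate vertex sequences; the minimum is 12, attained along the walk 0 → 0 → 0 → 2.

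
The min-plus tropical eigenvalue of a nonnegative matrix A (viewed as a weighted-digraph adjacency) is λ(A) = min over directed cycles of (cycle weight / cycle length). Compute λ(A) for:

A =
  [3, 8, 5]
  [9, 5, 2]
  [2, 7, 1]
λ(A) = 1

Enumerate directed cycles and compute their means (weight / length). Sample:
  cycle 0 → 0: weight = 3, length = 1, mean = 3/1 ≈ 3.000
  cycle 1 → 1: weight = 5, length = 1, mean = 5/1 ≈ 5.000
  cycle 2 → 2: weight = 1, length = 1, mean = 1/1 ≈ 1.000
  cycle 0 → 1 → 0: weight = 17, length = 2, mean = 17/2 ≈ 8.500
  cycle 0 → 2 → 0: weight = 7, length = 2, mean = 7/2 ≈ 3.500
  cycle 1 → 0 → 1: weight = 17, length = 2, mean = 17/2 ≈ 8.500
Minimum mean = 1.000, attained e.g. along the cycle 2 → 2 with weight 1 and length 1. So λ(A) = 1/1 = 1.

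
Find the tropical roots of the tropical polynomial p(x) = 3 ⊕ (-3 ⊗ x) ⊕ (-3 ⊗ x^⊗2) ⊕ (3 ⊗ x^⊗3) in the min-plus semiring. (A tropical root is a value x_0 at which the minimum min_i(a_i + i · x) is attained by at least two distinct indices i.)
Roots: {-6, 0, 6}

Each tropical root is a break point of the lower envelope of the lines y = a_i + i · x (there are 4 lines, with slopes 0, 1, ..., 3). Only the lines that attain the minimum somewhere contribute to roots; other lines are dominated. Here the surviving (envelope) indices are i = 3, i = 2, i = 1, i = 0.
Intersections between consecutive envelope lines give the roots: for adjacent envelope indices i < j the intersection is x = (a_i − a_j) / (j − i). Reading off the sorted break points: {-6, 0, 6}.
Verification: at each break x_0, at least two indices attain the minimum of min_i(a_i + i · x_0).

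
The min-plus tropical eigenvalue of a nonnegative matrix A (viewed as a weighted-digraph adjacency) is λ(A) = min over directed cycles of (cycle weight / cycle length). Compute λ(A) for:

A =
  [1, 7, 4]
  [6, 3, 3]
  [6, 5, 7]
λ(A) = 1

Enumerate directed cycles and compute their means (weight / length). Sample:
  cycle 0 → 0: weight = 1, length = 1, mean = 1/1 ≈ 1.000
  cycle 1 → 1: weight = 3, length = 1, mean = 3/1 ≈ 3.000
  cycle 2 → 2: weight = 7, length = 1, mean = 7/1 ≈ 7.000
  cycle 0 → 1 → 0: weight = 13, length = 2, mean = 13/2 ≈ 6.500
  cycle 0 → 2 → 0: weight = 10, length = 2, mean = 10/2 ≈ 5.000
  cycle 1 → 0 → 1: weight = 13, length = 2, mean = 13/2 ≈ 6.500
Minimum mean = 1.000, attained e.g. along the cycle 0 → 0 with weight 1 and length 1. So λ(A) = 1/1 = 1.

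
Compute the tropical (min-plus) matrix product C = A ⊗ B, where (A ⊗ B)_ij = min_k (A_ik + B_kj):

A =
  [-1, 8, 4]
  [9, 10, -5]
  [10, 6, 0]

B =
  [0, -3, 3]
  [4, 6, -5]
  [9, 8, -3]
A ⊗ B =
  [-1, -4, 1]
  [4, 3, -8]
  [9, 7, -3]

Apply the min-plus product entry-by-entry:
  C[0][0] = min over k of (A[0][0] + B[0][0] = -1 + 0 = -1, A[0][1] + B[1][0] = 8 + 4 = 12, A[0][2] + B[2][0] = 4 + 9 = 13) = -1 (attained at k = 0)
  C[0][1] = min over k of (A[0][0] + B[0][1] = -1 + -3 = -4, A[0][1] + B[1][1] = 8 + 6 = 14, A[0][2] + B[2][1] = 4 + 8 = 12) = -4 (attained at k = 0)
  C[0][2] = min over k of (A[0][0] + B[0][2] = -1 + 3 = 2, A[0][1] + B[1][2] = 8 + -5 = 3, A[0][2] + B[2][2] = 4 + -3 = 1) = 1 (attained at k = 2)
  C[1][0] = min over k of (A[1][0] + B[0][0] = 9 + 0 = 9, A[1][1] + B[1][0] = 10 + 4 = 14, A[1][2] + B[2][0] = -5 + 9 = 4) = 4 (attained at k = 2)
  C[1][1] = min over k of (A[1][0] + B[0][1] = 9 + -3 = 6, A[1][1] + B[1][1] = 10 + 6 = 16, A[1][2] + B[2][1] = -5 + 8 = 3) = 3 (attained at k = 2)
  C[1][2] = min over k of (A[1][0] + B[0][2] = 9 + 3 = 12, A[1][1] + B[1][2] = 10 + -5 = 5, A[1][2] + B[2][2] = -5 + -3 = -8) = -8 (attained at k = 2)
  C[2][0] = min over k of (A[2][0] + B[0][0] = 10 + 0 = 10, A[2][1] + B[1][0] = 6 + 4 = 10, A[2][2] + B[2][0] = 0 + 9 = 9) = 9 (attained at k = 2)
  C[2][1] = min over k of (A[2][0] + B[0][1] = 10 + -3 = 7, A[2][1] + B[1][1] = 6 + 6 = 12, A[2][2] + B[2][1] = 0 + 8 = 8) = 7 (attained at k = 0)
  C[2][2] = min over k of (A[2][0] + B[0][2] = 10 + 3 = 13, A[2][1] + B[1][2] = 6 + -5 = 1, A[2][2] + B[2][2] = 0 + -3 = -3) = -3 (attained at k = 2)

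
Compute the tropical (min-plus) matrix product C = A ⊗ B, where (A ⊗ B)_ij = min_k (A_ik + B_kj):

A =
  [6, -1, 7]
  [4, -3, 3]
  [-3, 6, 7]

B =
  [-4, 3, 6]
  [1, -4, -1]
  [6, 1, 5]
A ⊗ B =
  [0, -5, -2]
  [-2, -7, -4]
  [-7, 0, 3]

Apply the min-plus product entry-by-entry:
  C[0][0] = min over k of (A[0][0] + B[0][0] = 6 + -4 = 2, A[0][1] + B[1][0] = -1 + 1 = 0, A[0][2] + B[2][0] = 7 + 6 = 13) = 0 (attained at k = 1)
  C[0][1] = min over k of (A[0][0] + B[0][1] = 6 + 3 = 9, A[0][1] + B[1][1] = -1 + -4 = -5, A[0][2] + B[2][1] = 7 + 1 = 8) = -5 (attained at k = 1)
  C[0][2] = min over k of (A[0][0] + B[0][2] = 6 + 6 = 12, A[0][1] + B[1][2] = -1 + -1 = -2, A[0][2] + B[2][2] = 7 + 5 = 12) = -2 (attained at k = 1)
  C[1][0] = min over k of (A[1][0] + B[0][0] = 4 + -4 = 0, A[1][1] + B[1][0] = -3 + 1 = -2, A[1][2] + B[2][0] = 3 + 6 = 9) = -2 (attained at k = 1)
  C[1][1] = min over k of (A[1][0] + B[0][1] = 4 + 3 = 7, A[1][1] + B[1][1] = -3 + -4 = -7, A[1][2] + B[2][1] = 3 + 1 = 4) = -7 (attained at k = 1)
  C[1][2] = min over k of (A[1][0] + B[0][2] = 4 + 6 = 10, A[1][1] + B[1][2] = -3 + -1 = -4, A[1][2] + B[2][2] = 3 + 5 = 8) = -4 (attained at k = 1)
  C[2][0] = min over k of (A[2][0] + B[0][0] = -3 + -4 = -7, A[2][1] + B[1][0] = 6 + 1 = 7, A[2][2] + B[2][0] = 7 + 6 = 13) = -7 (attained at k = 0)
  C[2][1] = min over k of (A[2][0] + B[0][1] = -3 + 3 = 0, A[2][1] + B[1][1] = 6 + -4 = 2, A[2][2] + B[2][1] = 7 + 1 = 8) = 0 (attained at k = 0)
  C[2][2] = min over k of (A[2][0] + B[0][2] = -3 + 6 = 3, A[2][1] + B[1][2] = 6 + -1 = 5, A[2][2] + B[2][2] = 7 + 5 = 12) = 3 (attained at k = 0)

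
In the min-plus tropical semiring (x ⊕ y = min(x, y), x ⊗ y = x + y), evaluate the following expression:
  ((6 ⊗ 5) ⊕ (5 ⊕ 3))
((6 ⊗ 5) ⊕ (5 ⊕ 3)) = 3

Expand innermost to outermost. Recall ⊕ takes the minimum of its arguments and ⊗ takes their sum. Working out the expression ((6 ⊗ 5) ⊕ (5 ⊕ 3)) gives 3.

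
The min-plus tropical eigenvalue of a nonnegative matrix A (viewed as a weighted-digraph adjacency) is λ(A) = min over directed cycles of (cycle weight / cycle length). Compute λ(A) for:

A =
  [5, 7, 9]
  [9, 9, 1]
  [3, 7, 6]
λ(A) = 11/3

Enumerate directed cycles and compute their means (weight / length). Sample:
  cycle 0 → 0: weight = 5, length = 1, mean = 5/1 ≈ 5.000
  cycle 1 → 1: weight = 9, length = 1, mean = 9/1 ≈ 9.000
  cycle 2 → 2: weight = 6, length = 1, mean = 6/1 ≈ 6.000
  cycle 0 → 1 → 0: weight = 16, length = 2, mean = 16/2 ≈ 8.000
  cycle 0 → 2 → 0: weight = 12, length = 2, mean = 12/2 ≈ 6.000
  cycle 1 → 0 → 1: weight = 16, length = 2, mean = 16/2 ≈ 8.000
Minimum mean = 3.667, attained e.g. along the cycle 0 → 1 → 2 → 0 with weight 11 and length 3. So λ(A) = 11/3 = 11/3.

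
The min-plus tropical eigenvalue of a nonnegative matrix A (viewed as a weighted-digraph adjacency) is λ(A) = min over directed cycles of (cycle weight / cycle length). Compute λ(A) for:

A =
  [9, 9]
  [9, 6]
λ(A) = 6

Enumerate directed cycles and compute their means (weight / length). Sample:
  cycle 0 → 0: weight = 9, length = 1, mean = 9/1 ≈ 9.000
  cycle 1 → 1: weight = 6, length = 1, mean = 6/1 ≈ 6.000
  cycle 0 → 1 → 0: weight = 18, length = 2, mean = 18/2 ≈ 9.000
  cycle 1 → 0 → 1: weight = 18, length = 2, mean = 18/2 ≈ 9.000
Minimum mean = 6.000, attained e.g. along the cycle 1 → 1 with weight 6 and length 1. So λ(A) = 6/1 = 6.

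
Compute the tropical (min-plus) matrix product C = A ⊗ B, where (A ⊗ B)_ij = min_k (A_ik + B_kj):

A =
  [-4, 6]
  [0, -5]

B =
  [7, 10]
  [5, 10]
A ⊗ B =
  [3, 6]
  [0, 5]

Apply the min-plus product entry-by-entry:
  C[0][0] = min over k of (A[0][0] + B[0][0] = -4 + 7 = 3, A[0][1] + B[1][0] = 6 + 5 = 11) = 3 (attained at k = 0)
  C[0][1] = min over k of (A[0][0] + B[0][1] = -4 + 10 = 6, A[0][1] + B[1][1] = 6 + 10 = 16) = 6 (attained at k = 0)
  C[1][0] = min over k of (A[1][0] + B[0][0] = 0 + 7 = 7, A[1][1] + B[1][0] = -5 + 5 = 0) = 0 (attained at k = 1)
  C[1][1] = min over k of (A[1][0] + B[0][1] = 0 + 10 = 10, A[1][1] + B[1][1] = -5 + 10 = 5) = 5 (attained at k = 1)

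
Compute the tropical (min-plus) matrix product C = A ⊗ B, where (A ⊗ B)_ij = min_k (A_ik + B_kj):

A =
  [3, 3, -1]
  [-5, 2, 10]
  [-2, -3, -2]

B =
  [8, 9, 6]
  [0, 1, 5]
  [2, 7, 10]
A ⊗ B =
  [1, 4, 8]
  [2, 3, 1]
  [-3, -2, 2]

Apply the min-plus product entry-by-entry:
  C[0][0] = min over k of (A[0][0] + B[0][0] = 3 + 8 = 11, A[0][1] + B[1][0] = 3 + 0 = 3, A[0][2] + B[2][0] = -1 + 2 = 1) = 1 (attained at k = 2)
  C[0][1] = min over k of (A[0][0] + B[0][1] = 3 + 9 = 12, A[0][1] + B[1][1] = 3 + 1 = 4, A[0][2] + B[2][1] = -1 + 7 = 6) = 4 (attained at k = 1)
  C[0][2] = min over k of (A[0][0] + B[0][2] = 3 + 6 = 9, A[0][1] + B[1][2] = 3 + 5 = 8, A[0][2] + B[2][2] = -1 + 10 = 9) = 8 (attained at k = 1)
  C[1][0] = min over k of (A[1][0] + B[0][0] = -5 + 8 = 3, A[1][1] + B[1][0] = 2 + 0 = 2, A[1][2] + B[2][0] = 10 + 2 = 12) = 2 (attained at k = 1)
  C[1][1] = min over k of (A[1][0] + B[0][1] = -5 + 9 = 4, A[1][1] + B[1][1] = 2 + 1 = 3, A[1][2] + B[2][1] = 10 + 7 = 17) = 3 (attained at k = 1)
  C[1][2] = min over k of (A[1][0] + B[0][2] = -5 + 6 = 1, A[1][1] + B[1][2] = 2 + 5 = 7, A[1][2] + B[2][2] = 10 + 10 = 20) = 1 (attained at k = 0)
  C[2][0] = min over k of (A[2][0] + B[0][0] = -2 + 8 = 6, A[2][1] + B[1][0] = -3 + 0 = -3, A[2][2] + B[2][0] = -2 + 2 = 0) = -3 (attained at k = 1)
  C[2][1] = min over k of (A[2][0] + B[0][1] = -2 + 9 = 7, A[2][1] + B[1][1] = -3 + 1 = -2, A[2][2] + B[2][1] = -2 + 7 = 5) = -2 (attained at k = 1)
  C[2][2] = min over k of (A[2][0] + B[0][2] = -2 + 6 = 4, A[2][1] + B[1][2] = -3 + 5 = 2, A[2][2] + B[2][2] = -2 + 10 = 8) = 2 (attained at k = 1)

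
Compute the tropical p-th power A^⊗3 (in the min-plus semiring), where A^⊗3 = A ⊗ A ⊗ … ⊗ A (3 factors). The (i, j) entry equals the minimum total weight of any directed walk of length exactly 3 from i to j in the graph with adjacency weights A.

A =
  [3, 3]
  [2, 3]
A^⊗3 =
  [8, 8]
  [7, 8]

Each entry (A^⊗3)_ij equals the minimum over all length-3 walks i = v_0 → v_1 → … → v_3 = j of Σ_t A[v_t][v_{t+1}]. For example, for (i, j) = (0, 1) we minimise over 4 possible intermediate vertex sequences; the minimum is 8, attained along the walk 0 → 1 → 0 → 1.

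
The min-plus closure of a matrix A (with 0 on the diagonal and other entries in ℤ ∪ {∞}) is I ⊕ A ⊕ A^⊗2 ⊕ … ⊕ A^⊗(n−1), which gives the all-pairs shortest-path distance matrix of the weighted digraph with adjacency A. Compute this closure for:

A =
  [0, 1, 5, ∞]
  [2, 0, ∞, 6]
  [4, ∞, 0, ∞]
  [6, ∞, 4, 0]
Closure =
  [0, 1, 5, 7]
  [2, 0, 7, 6]
  [4, 5, 0, 11]
  [6, 7, 4, 0]

This is the Floyd-Warshall all-pairs shortest-path computation. For each intermediate vertex k = 0, 1, …, 3, update dist[i][j] ← min(dist[i][j], dist[i][k] + dist[k][j]). The final matrix gives, for each (i, j), the minimum total weight of any directed path from i to j (possibly empty when i = j).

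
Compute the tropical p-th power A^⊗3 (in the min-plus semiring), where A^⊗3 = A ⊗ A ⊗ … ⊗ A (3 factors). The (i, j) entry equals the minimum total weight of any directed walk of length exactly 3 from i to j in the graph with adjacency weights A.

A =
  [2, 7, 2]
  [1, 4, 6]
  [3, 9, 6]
A^⊗3 =
  [6, 11, 6]
  [5, 10, 5]
  [7, 12, 7]

Each entry (A^⊗3)_ij equals the minimum over all length-3 walks i = v_0 → v_1 → … → v_3 = j of Σ_t A[v_t][v_{t+1}]. For example, for (i, j) = (0, 2) we minimise over 9 possible intermediate vertex sequences; the minimum is 6, attained along the walk 0 → 0 → 0 → 2.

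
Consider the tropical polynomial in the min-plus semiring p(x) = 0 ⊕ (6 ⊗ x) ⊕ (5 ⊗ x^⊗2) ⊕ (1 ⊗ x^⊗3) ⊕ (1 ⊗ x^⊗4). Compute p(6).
p(6) = 0

A tropical monomial a ⊗ x^⊗i evaluates to a + i · x. Evaluating each term at x = 6:
  Term 0 contributes 0 + 0 · 6 = 0
  Term 1 contributes 6 + 1 · 6 = 12
  Term 2 contributes 5 + 2 · 6 = 17
  Term 3 contributes 1 + 3 · 6 = 19
  Term 4 contributes 1 + 4 · 6 = 25
p(6) = ⊕ of these = min[0, 12, 17, 19, 25] = 0.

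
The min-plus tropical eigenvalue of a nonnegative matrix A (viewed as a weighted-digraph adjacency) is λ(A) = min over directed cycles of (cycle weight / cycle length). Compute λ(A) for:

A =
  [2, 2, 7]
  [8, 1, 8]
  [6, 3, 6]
λ(A) = 1

Enumerate directed cycles and compute their means (weight / length). Sample:
  cycle 0 → 0: weight = 2, length = 1, mean = 2/1 ≈ 2.000
  cycle 1 → 1: weight = 1, length = 1, mean = 1/1 ≈ 1.000
  cycle 2 → 2: weight = 6, length = 1, mean = 6/1 ≈ 6.000
  cycle 0 → 1 → 0: weight = 10, length = 2, mean = 10/2 ≈ 5.000
  cycle 0 → 2 → 0: weight = 13, length = 2, mean = 13/2 ≈ 6.500
  cycle 1 → 0 → 1: weight = 10, length = 2, mean = 10/2 ≈ 5.000
Minimum mean = 1.000, attained e.g. along the cycle 1 → 1 with weight 1 and length 1. So λ(A) = 1/1 = 1.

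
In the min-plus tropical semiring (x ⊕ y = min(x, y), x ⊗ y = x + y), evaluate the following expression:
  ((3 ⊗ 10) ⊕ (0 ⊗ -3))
((3 ⊗ 10) ⊕ (0 ⊗ -3)) = -3

Expand innermost to outermost. Recall ⊕ takes the minimum of its arguments and ⊗ takes their sum. Working out the expression ((3 ⊗ 10) ⊕ (0 ⊗ -3)) gives -3.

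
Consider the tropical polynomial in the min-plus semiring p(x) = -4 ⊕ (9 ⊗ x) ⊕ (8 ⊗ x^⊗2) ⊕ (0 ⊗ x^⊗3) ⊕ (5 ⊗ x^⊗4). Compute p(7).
p(7) = -4

A tropical monomial a ⊗ x^⊗i evaluates to a + i · x. Evaluating each term at x = 7:
  Term 0 contributes -4 + 0 · 7 = -4
  Term 1 contributes 9 + 1 · 7 = 16
  Term 2 contributes 8 + 2 · 7 = 22
  Term 3 contributes 0 + 3 · 7 = 21
  Term 4 contributes 5 + 4 · 7 = 33
p(7) = ⊕ of these = min[-4, 16, 22, 21, 33] = -4.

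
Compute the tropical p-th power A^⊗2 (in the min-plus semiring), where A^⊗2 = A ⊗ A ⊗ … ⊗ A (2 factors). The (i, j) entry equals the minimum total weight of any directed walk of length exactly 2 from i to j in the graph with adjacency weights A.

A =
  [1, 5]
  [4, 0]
A^⊗2 =
  [2, 5]
  [4, 0]

Each entry (A^⊗2)_ij equals the minimum over all length-2 walks i = v_0 → v_1 → … → v_2 = j of Σ_t A[v_t][v_{t+1}]. For example, for (i, j) = (0, 1) we minimise over 2 possible intermediate vertex sequences; the minimum is 5, attained along the walk 0 → 1 → 1.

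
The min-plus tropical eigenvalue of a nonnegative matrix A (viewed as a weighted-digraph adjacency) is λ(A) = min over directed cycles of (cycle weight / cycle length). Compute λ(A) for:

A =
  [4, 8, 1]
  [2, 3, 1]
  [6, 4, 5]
λ(A) = 7/3

Enumerate directed cycles and compute their means (weight / length). Sample:
  cycle 0 → 0: weight = 4, length = 1, mean = 4/1 ≈ 4.000
  cycle 1 → 1: weight = 3, length = 1, mean = 3/1 ≈ 3.000
  cycle 2 → 2: weight = 5, length = 1, mean = 5/1 ≈ 5.000
  cycle 0 → 1 → 0: weight = 10, length = 2, mean = 10/2 ≈ 5.000
  cycle 0 → 2 → 0: weight = 7, length = 2, mean = 7/2 ≈ 3.500
  cycle 1 → 0 → 1: weight = 10, length = 2, mean = 10/2 ≈ 5.000
Minimum mean = 2.333, attained e.g. along the cycle 0 → 2 → 1 → 0 with weight 7 and length 3. So λ(A) = 7/3 = 7/3.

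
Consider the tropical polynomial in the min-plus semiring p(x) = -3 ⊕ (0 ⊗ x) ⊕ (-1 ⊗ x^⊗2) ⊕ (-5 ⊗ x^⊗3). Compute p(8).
p(8) = -3

A tropical monomial a ⊗ x^⊗i evaluates to a + i · x. Evaluating each term at x = 8:
  Term 0 contributes -3 + 0 · 8 = -3
  Term 1 contributes 0 + 1 · 8 = 8
  Term 2 contributes -1 + 2 · 8 = 15
  Term 3 contributes -5 + 3 · 8 = 19
p(8) = ⊕ of these = min[-3, 8, 15, 19] = -3.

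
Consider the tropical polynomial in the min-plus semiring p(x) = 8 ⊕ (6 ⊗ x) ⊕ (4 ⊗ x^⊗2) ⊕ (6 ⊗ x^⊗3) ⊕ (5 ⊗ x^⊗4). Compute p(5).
p(5) = 8

A tropical monomial a ⊗ x^⊗i evaluates to a + i · x. Evaluating each term at x = 5:
  Term 0 contributes 8 + 0 · 5 = 8
  Term 1 contributes 6 + 1 · 5 = 11
  Term 2 contributes 4 + 2 · 5 = 14
  Term 3 contributes 6 + 3 · 5 = 21
  Term 4 contributes 5 + 4 · 5 = 25
p(5) = ⊕ of these = min[8, 11, 14, 21, 25] = 8.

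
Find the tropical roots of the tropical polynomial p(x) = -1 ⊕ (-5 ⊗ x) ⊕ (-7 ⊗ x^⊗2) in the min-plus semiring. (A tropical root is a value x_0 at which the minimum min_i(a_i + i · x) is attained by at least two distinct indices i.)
Roots: {2, 4}

Each tropical root is a break point of the lower envelope of the lines y = a_i + i · x (there are 3 lines, with slopes 0, 1, ..., 2). Only the lines that attain the minimum somewhere contribute to roots; other lines are dominated. Here the surviving (envelope) indices are i = 2, i = 1, i = 0.
Intersections between consecutive envelope lines give the roots: for adjacent envelope indices i < j the intersection is x = (a_i − a_j) / (j − i). Reading off the sorted break points: {2, 4}.
Verification: at each break x_0, at least two indices attain the minimum of min_i(a_i + i · x_0).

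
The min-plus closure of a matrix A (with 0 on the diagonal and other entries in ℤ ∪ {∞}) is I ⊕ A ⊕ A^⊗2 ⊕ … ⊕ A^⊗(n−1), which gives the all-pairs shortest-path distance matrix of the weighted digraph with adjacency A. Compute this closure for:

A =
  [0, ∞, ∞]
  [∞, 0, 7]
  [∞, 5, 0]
Closure =
  [0, ∞, ∞]
  [∞, 0, 7]
  [∞, 5, 0]

This is the Floyd-Warshall all-pairs shortest-path computation. For each intermediate vertex k = 0, 1, …, 2, update dist[i][j] ← min(dist[i][j], dist[i][k] + dist[k][j]). The final matrix gives, for each (i, j), the minimum total weight of any directed path from i to j (possibly empty when i = j).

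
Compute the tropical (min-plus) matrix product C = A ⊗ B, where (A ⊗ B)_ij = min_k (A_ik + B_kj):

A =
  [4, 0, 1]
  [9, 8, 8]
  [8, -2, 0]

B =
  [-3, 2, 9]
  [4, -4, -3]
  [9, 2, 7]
A ⊗ B =
  [1, -4, -3]
  [6, 4, 5]
  [2, -6, -5]

Apply the min-plus product entry-by-entry:
  C[0][0] = min over k of (A[0][0] + B[0][0] = 4 + -3 = 1, A[0][1] + B[1][0] = 0 + 4 = 4, A[0][2] + B[2][0] = 1 + 9 = 10) = 1 (attained at k = 0)
  C[0][1] = min over k of (A[0][0] + B[0][1] = 4 + 2 = 6, A[0][1] + B[1][1] = 0 + -4 = -4, A[0][2] + B[2][1] = 1 + 2 = 3) = -4 (attained at k = 1)
  C[0][2] = min over k of (A[0][0] + B[0][2] = 4 + 9 = 13, A[0][1] + B[1][2] = 0 + -3 = -3, A[0][2] + B[2][2] = 1 + 7 = 8) = -3 (attained at k = 1)
  C[1][0] = min over k of (A[1][0] + B[0][0] = 9 + -3 = 6, A[1][1] + B[1][0] = 8 + 4 = 12, A[1][2] + B[2][0] = 8 + 9 = 17) = 6 (attained at k = 0)
  C[1][1] = min over k of (A[1][0] + B[0][1] = 9 + 2 = 11, A[1][1] + B[1][1] = 8 + -4 = 4, A[1][2] + B[2][1] = 8 + 2 = 10) = 4 (attained at k = 1)
  C[1][2] = min over k of (A[1][0] + B[0][2] = 9 + 9 = 18, A[1][1] + B[1][2] = 8 + -3 = 5, A[1][2] + B[2][2] = 8 + 7 = 15) = 5 (attained at k = 1)
  C[2][0] = min over k of (A[2][0] + B[0][0] = 8 + -3 = 5, A[2][1] + B[1][0] = -2 + 4 = 2, A[2][2] + B[2][0] = 0 + 9 = 9) = 2 (attained at k = 1)
  C[2][1] = min over k of (A[2][0] + B[0][1] = 8 + 2 = 10, A[2][1] + B[1][1] = -2 + -4 = -6, A[2][2] + B[2][1] = 0 + 2 = 2) = -6 (attained at k = 1)
  C[2][2] = min over k of (A[2][0] + B[0][2] = 8 + 9 = 17, A[2][1] + B[1][2] = -2 + -3 = -5, A[2][2] + B[2][2] = 0 + 7 = 7) = -5 (attained at k = 1)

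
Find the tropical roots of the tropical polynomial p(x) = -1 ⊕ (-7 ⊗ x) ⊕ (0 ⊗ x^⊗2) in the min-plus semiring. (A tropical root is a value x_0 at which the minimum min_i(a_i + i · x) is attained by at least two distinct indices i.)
Roots: {-7, 6}

Each tropical root is a break point of the lower envelope of the lines y = a_i + i · x (there are 3 lines, with slopes 0, 1, ..., 2). Only the lines that attain the minimum somewhere contribute to roots; other lines are dominated. Here the surviving (envelope) indices are i = 2, i = 1, i = 0.
Intersections between consecutive envelope lines give the roots: for adjacent envelope indices i < j the intersection is x = (a_i − a_j) / (j − i). Reading off the sorted break points: {-7, 6}.
Verification: at each break x_0, at least two indices attain the minimum of min_i(a_i + i · x_0).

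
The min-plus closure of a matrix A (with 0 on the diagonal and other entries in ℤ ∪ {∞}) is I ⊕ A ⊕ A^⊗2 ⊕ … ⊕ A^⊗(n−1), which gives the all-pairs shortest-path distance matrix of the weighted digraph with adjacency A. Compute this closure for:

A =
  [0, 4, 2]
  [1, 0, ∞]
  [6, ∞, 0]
Closure =
  [0, 4, 2]
  [1, 0, 3]
  [6, 10, 0]

This is the Floyd-Warshall all-pairs shortest-path computation. For each intermediate vertex k = 0, 1, …, 2, update dist[i][j] ← min(dist[i][j], dist[i][k] + dist[k][j]). The final matrix gives, for each (i, j), the minimum total weight of any directed path from i to j (possibly empty when i = j).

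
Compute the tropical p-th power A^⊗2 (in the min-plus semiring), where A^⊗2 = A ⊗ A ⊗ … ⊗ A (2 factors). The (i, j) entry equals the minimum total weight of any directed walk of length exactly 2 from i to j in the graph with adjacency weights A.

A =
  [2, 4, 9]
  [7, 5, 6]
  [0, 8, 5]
A^⊗2 =
  [4, 6, 10]
  [6, 10, 11]
  [2, 4, 9]

Each entry (A^⊗2)_ij equals the minimum over all length-2 walks i = v_0 → v_1 → … → v_2 = j of Σ_t A[v_t][v_{t+1}]. For example, for (i, j) = (0, 2) we minimise over 3 possible intermediate vertex sequences; the minimum is 10, attained along the walk 0 → 1 → 2.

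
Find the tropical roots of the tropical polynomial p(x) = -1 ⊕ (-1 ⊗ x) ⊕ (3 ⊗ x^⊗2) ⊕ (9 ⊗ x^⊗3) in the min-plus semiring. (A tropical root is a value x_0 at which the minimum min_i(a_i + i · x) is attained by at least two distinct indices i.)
Roots: {-6, -4, 0}

Each tropical root is a break point of the lower envelope of the lines y = a_i + i · x (there are 4 lines, with slopes 0, 1, ..., 3). Only the lines that attain the minimum somewhere contribute to roots; other lines are dominated. Here the surviving (envelope) indices are i = 3, i = 2, i = 1, i = 0.
Intersections between consecutive envelope lines give the roots: for adjacent envelope indices i < j the intersection is x = (a_i − a_j) / (j − i). Reading off the sorted break points: {-6, -4, 0}.
Verification: at each break x_0, at least two indices attain the minimum of min_i(a_i + i · x_0).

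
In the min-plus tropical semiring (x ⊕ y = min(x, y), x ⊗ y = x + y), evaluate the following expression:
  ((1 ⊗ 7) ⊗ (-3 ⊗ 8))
((1 ⊗ 7) ⊗ (-3 ⊗ 8)) = 13

Expand innermost to outermost. Recall ⊕ takes the minimum of its arguments and ⊗ takes their sum. Working out the expression ((1 ⊗ 7) ⊗ (-3 ⊗ 8)) gives 13.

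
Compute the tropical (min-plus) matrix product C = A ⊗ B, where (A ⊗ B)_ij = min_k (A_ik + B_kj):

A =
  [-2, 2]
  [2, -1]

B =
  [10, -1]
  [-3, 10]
A ⊗ B =
  [-1, -3]
  [-4, 1]

Apply the min-plus product entry-by-entry:
  C[0][0] = min over k of (A[0][0] + B[0][0] = -2 + 10 = 8, A[0][1] + B[1][0] = 2 + -3 = -1) = -1 (attained at k = 1)
  C[0][1] = min over k of (A[0][0] + B[0][1] = -2 + -1 = -3, A[0][1] + B[1][1] = 2 + 10 = 12) = -3 (attained at k = 0)
  C[1][0] = min over k of (A[1][0] + B[0][0] = 2 + 10 = 12, A[1][1] + B[1][0] = -1 + -3 = -4) = -4 (attained at k = 1)
  C[1][1] = min over k of (A[1][0] + B[0][1] = 2 + -1 = 1, A[1][1] + B[1][1] = -1 + 10 = 9) = 1 (attained at k = 0)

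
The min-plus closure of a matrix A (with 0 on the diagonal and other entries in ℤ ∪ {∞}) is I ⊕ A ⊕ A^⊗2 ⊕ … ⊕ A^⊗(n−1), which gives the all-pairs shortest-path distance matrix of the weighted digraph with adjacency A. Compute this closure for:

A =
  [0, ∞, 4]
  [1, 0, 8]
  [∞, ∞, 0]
Closure =
  [0, ∞, 4]
  [1, 0, 5]
  [∞, ∞, 0]

This is the Floyd-Warshall all-pairs shortest-path computation. For each intermediate vertex k = 0, 1, …, 2, update dist[i][j] ← min(dist[i][j], dist[i][k] + dist[k][j]). The final matrix gives, for each (i, j), the minimum total weight of any directed path from i to j (possibly empty when i = j).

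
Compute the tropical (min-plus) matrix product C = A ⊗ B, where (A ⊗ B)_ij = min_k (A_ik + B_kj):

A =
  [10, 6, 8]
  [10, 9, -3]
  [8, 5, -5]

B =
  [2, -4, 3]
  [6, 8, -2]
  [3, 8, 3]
A ⊗ B =
  [11, 6, 4]
  [0, 5, 0]
  [-2, 3, -2]

Apply the min-plus product entry-by-entry:
  C[0][0] = min over k of (A[0][0] + B[0][0] = 10 + 2 = 12, A[0][1] + B[1][0] = 6 + 6 = 12, A[0][2] + B[2][0] = 8 + 3 = 11) = 11 (attained at k = 2)
  C[0][1] = min over k of (A[0][0] + B[0][1] = 10 + -4 = 6, A[0][1] + B[1][1] = 6 + 8 = 14, A[0][2] + B[2][1] = 8 + 8 = 16) = 6 (attained at k = 0)
  C[0][2] = min over k of (A[0][0] + B[0][2] = 10 + 3 = 13, A[0][1] + B[1][2] = 6 + -2 = 4, A[0][2] + B[2][2] = 8 + 3 = 11) = 4 (attained at k = 1)
  C[1][0] = min over k of (A[1][0] + B[0][0] = 10 + 2 = 12, A[1][1] + B[1][0] = 9 + 6 = 15, A[1][2] + B[2][0] = -3 + 3 = 0) = 0 (attained at k = 2)
  C[1][1] = min over k of (A[1][0] + B[0][1] = 10 + -4 = 6, A[1][1] + B[1][1] = 9 + 8 = 17, A[1][2] + B[2][1] = -3 + 8 = 5) = 5 (attained at k = 2)
  C[1][2] = min over k of (A[1][0] + B[0][2] = 10 + 3 = 13, A[1][1] + B[1][2] = 9 + -2 = 7, A[1][2] + B[2][2] = -3 + 3 = 0) = 0 (attained at k = 2)
  C[2][0] = min over k of (A[2][0] + B[0][0] = 8 + 2 = 10, A[2][1] + B[1][0] = 5 + 6 = 11, A[2][2] + B[2][0] = -5 + 3 = -2) = -2 (attained at k = 2)
  C[2][1] = min over k of (A[2][0] + B[0][1] = 8 + -4 = 4, A[2][1] + B[1][1] = 5 + 8 = 13, A[2][2] + B[2][1] = -5 + 8 = 3) = 3 (attained at k = 2)
  C[2][2] = min over k of (A[2][0] + B[0][2] = 8 + 3 = 11, A[2][1] + B[1][2] = 5 + -2 = 3, A[2][2] + B[2][2] = -5 + 3 = -2) = -2 (attained at k = 2)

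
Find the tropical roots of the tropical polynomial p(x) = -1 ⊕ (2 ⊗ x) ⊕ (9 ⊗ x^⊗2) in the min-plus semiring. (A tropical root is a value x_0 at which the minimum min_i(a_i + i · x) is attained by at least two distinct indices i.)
Roots: {-7, -3}

Each tropical root is a break point of the lower envelope of the lines y = a_i + i · x (there are 3 lines, with slopes 0, 1, ..., 2). Only the lines that attain the minimum somewhere contribute to roots; other lines are dominated. Here the surviving (envelope) indices are i = 2, i = 1, i = 0.
Intersections between consecutive envelope lines give the roots: for adjacent envelope indices i < j the intersection is x = (a_i − a_j) / (j − i). Reading off the sorted break points: {-7, -3}.
Verification: at each break x_0, at least two indices attain the minimum of min_i(a_i + i · x_0).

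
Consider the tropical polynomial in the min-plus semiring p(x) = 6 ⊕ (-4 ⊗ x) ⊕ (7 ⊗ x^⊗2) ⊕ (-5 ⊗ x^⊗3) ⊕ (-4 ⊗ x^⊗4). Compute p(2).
p(2) = -2

A tropical monomial a ⊗ x^⊗i evaluates to a + i · x. Evaluating each term at x = 2:
  Term 0 contributes 6 + 0 · 2 = 6
  Term 1 contributes -4 + 1 · 2 = -2
  Term 2 contributes 7 + 2 · 2 = 11
  Term 3 contributes -5 + 3 · 2 = 1
  Term 4 contributes -4 + 4 · 2 = 4
p(2) = ⊕ of these = min[6, -2, 11, 1, 4] = -2.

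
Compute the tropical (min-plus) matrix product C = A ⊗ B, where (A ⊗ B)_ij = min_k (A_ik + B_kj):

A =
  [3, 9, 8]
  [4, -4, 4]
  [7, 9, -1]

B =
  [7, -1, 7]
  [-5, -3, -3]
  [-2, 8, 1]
A ⊗ B =
  [4, 2, 6]
  [-9, -7, -7]
  [-3, 6, 0]

Apply the min-plus product entry-by-entry:
  C[0][0] = min over k of (A[0][0] + B[0][0] = 3 + 7 = 10, A[0][1] + B[1][0] = 9 + -5 = 4, A[0][2] + B[2][0] = 8 + -2 = 6) = 4 (attained at k = 1)
  C[0][1] = min over k of (A[0][0] + B[0][1] = 3 + -1 = 2, A[0][1] + B[1][1] = 9 + -3 = 6, A[0][2] + B[2][1] = 8 + 8 = 16) = 2 (attained at k = 0)
  C[0][2] = min over k of (A[0][0] + B[0][2] = 3 + 7 = 10, A[0][1] + B[1][2] = 9 + -3 = 6, A[0][2] + B[2][2] = 8 + 1 = 9) = 6 (attained at k = 1)
  C[1][0] = min over k of (A[1][0] + B[0][0] = 4 + 7 = 11, A[1][1] + B[1][0] = -4 + -5 = -9, A[1][2] + B[2][0] = 4 + -2 = 2) = -9 (attained at k = 1)
  C[1][1] = min over k of (A[1][0] + B[0][1] = 4 + -1 = 3, A[1][1] + B[1][1] = -4 + -3 = -7, A[1][2] + B[2][1] = 4 + 8 = 12) = -7 (attained at k = 1)
  C[1][2] = min over k of (A[1][0] + B[0][2] = 4 + 7 = 11, A[1][1] + B[1][2] = -4 + -3 = -7, A[1][2] + B[2][2] = 4 + 1 = 5) = -7 (attained at k = 1)
  C[2][0] = min over k of (A[2][0] + B[0][0] = 7 + 7 = 14, A[2][1] + B[1][0] = 9 + -5 = 4, A[2][2] + B[2][0] = -1 + -2 = -3) = -3 (attained at k = 2)
  C[2][1] = min over k of (A[2][0] + B[0][1] = 7 + -1 = 6, A[2][1] + B[1][1] = 9 + -3 = 6, A[2][2] + B[2][1] = -1 + 8 = 7) = 6 (attained at k = 0)
  C[2][2] = min over k of (A[2][0] + B[0][2] = 7 + 7 = 14, A[2][1] + B[1][2] = 9 + -3 = 6, A[2][2] + B[2][2] = -1 + 1 = 0) = 0 (attained at k = 2)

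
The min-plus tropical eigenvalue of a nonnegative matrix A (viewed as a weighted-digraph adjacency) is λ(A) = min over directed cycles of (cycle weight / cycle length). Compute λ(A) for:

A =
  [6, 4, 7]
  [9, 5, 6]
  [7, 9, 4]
λ(A) = 4

Enumerate directed cycles and compute their means (weight / length). Sample:
  cycle 0 → 0: weight = 6, length = 1, mean = 6/1 ≈ 6.000
  cycle 1 → 1: weight = 5, length = 1, mean = 5/1 ≈ 5.000
  cycle 2 → 2: weight = 4, length = 1, mean = 4/1 ≈ 4.000
  cycle 0 → 1 → 0: weight = 13, length = 2, mean = 13/2 ≈ 6.500
  cycle 0 → 2 → 0: weight = 14, length = 2, mean = 14/2 ≈ 7.000
  cycle 1 → 0 → 1: weight = 13, length = 2, mean = 13/2 ≈ 6.500
Minimum mean = 4.000, attained e.g. along the cycle 2 → 2 with weight 4 and length 1. So λ(A) = 4/1 = 4.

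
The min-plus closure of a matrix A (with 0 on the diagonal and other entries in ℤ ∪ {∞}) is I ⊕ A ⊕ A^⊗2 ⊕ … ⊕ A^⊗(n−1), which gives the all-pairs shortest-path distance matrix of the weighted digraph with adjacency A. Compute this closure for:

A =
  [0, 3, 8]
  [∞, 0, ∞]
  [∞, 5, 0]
Closure =
  [0, 3, 8]
  [∞, 0, ∞]
  [∞, 5, 0]

This is the Floyd-Warshall all-pairs shortest-path computation. For each intermediate vertex k = 0, 1, …, 2, update dist[i][j] ← min(dist[i][j], dist[i][k] + dist[k][j]). The final matrix gives, for each (i, j), the minimum total weight of any directed path from i to j (possibly empty when i = j).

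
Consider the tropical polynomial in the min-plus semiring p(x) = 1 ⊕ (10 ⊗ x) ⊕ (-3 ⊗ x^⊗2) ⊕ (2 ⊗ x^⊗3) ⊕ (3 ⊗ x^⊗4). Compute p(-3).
p(-3) = -9

A tropical monomial a ⊗ x^⊗i evaluates to a + i · x. Evaluating each term at x = -3:
  Term 0 contributes 1 + 0 · -3 = 1
  Term 1 contributes 10 + 1 · -3 = 7
  Term 2 contributes -3 + 2 · -3 = -9
  Term 3 contributes 2 + 3 · -3 = -7
  Term 4 contributes 3 + 4 · -3 = -9
p(-3) = ⊕ of these = min[1, 7, -9, -7, -9] = -9.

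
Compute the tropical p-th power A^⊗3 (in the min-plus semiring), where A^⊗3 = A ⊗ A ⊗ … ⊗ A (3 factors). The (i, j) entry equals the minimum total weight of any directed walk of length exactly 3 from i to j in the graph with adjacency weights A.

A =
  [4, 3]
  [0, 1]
A^⊗3 =
  [4, 5]
  [2, 3]

Each entry (A^⊗3)_ij equals the minimum over all length-3 walks i = v_0 → v_1 → … → v_3 = j of Σ_t A[v_t][v_{t+1}]. For example, for (i, j) = (0, 1) we minimise over 4 possible intermediate vertex sequences; the minimum is 5, attained along the walk 0 → 1 → 1 → 1.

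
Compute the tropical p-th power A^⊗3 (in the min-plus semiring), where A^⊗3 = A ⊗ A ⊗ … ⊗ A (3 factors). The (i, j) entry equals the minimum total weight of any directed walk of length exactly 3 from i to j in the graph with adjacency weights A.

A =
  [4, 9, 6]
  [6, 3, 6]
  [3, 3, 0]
A^⊗3 =
  [9, 9, 6]
  [9, 9, 6]
  [3, 3, 0]

Each entry (A^⊗3)_ij equals the minimum over all length-3 walks i = v_0 → v_1 → … → v_3 = j of Σ_t A[v_t][v_{t+1}]. For example, for (i, j) = (0, 2) we minimise over 9 possible intermediate vertex sequences; the minimum is 6, attained along the walk 0 → 2 → 2 → 2.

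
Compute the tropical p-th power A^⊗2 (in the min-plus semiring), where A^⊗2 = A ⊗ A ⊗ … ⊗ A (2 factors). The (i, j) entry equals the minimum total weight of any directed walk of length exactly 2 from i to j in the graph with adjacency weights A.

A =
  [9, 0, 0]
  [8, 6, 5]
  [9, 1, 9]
A^⊗2 =
  [8, 1, 5]
  [14, 6, 8]
  [9, 7, 6]

Each entry (A^⊗2)_ij equals the minimum over all length-2 walks i = v_0 → v_1 → … → v_2 = j of Σ_t A[v_t][v_{t+1}]. For example, for (i, j) = (0, 2) we minimise over 3 possible intermediate vertex sequences; the minimum is 5, attained along the walk 0 → 1 → 2.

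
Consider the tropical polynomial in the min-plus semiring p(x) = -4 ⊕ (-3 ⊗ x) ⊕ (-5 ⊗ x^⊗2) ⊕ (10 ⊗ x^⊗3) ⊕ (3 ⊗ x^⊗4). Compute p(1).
p(1) = -4

A tropical monomial a ⊗ x^⊗i evaluates to a + i · x. Evaluating each term at x = 1:
  Term 0 contributes -4 + 0 · 1 = -4
  Term 1 contributes -3 + 1 · 1 = -2
  Term 2 contributes -5 + 2 · 1 = -3
  Term 3 contributes 10 + 3 · 1 = 13
  Term 4 contributes 3 + 4 · 1 = 7
p(1) = ⊕ of these = min[-4, -2, -3, 13, 7] = -4.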